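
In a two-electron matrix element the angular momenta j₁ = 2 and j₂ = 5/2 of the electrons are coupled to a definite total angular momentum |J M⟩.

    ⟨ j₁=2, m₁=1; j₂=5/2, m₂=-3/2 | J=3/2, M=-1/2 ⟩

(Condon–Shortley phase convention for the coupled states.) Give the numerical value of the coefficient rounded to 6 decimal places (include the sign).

−√(2/105) ≈ -0.138013

j₁+j₂−J=3  J+j₁−j₂=1  J−j₁+j₂=2  j₁+j₂+J+1=7
(j₁±m₁, j₂±m₂, J±M) = (3,1,1,4,1,2)
P² = 96/35
sum k=0..1:
  [0] +1/6 = 1/6
  [1] −1/4 = -1/4
S = -1/12
C² = P²·S² = 2/105 ; C = -0.138013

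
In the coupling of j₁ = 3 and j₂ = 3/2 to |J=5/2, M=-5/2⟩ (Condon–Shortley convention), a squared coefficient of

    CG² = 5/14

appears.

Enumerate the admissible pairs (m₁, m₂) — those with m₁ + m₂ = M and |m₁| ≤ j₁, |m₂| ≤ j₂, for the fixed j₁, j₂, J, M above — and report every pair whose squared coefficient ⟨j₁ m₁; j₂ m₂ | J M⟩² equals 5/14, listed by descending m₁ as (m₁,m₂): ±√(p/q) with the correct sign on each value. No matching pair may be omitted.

(-2,-1/2): −√(5/14)

Admissible pairs with m₁+m₂ = M = -5/2: (-3,1/2), (-2,-1/2), (-1,-3/2)
  (m₁,m₂)=(-1,-3/2): CG² = 3/28, CG = +√(3/28)
  (m₁,m₂)=(-2,-1/2): CG² = 5/14, CG = −√(5/14)   ← matches the target
  (m₁,m₂)=(-3,1/2): CG² = 15/28, CG = +√(15/28)
Pairs with CG² = 5/14: (-2,-1/2): −√(5/14)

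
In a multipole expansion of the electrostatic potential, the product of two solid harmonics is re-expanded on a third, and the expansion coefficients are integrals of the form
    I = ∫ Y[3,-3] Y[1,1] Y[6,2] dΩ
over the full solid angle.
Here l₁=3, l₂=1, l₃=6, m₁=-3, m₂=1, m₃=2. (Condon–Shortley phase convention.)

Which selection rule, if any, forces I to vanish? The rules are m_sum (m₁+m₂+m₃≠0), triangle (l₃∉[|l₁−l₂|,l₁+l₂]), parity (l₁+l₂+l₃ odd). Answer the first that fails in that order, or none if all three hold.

triangle

azimuthal sum: -3 + 1 + 2 = 0  ✓
l₃ must lie in [2,4]; have l₃=6  ✗
L = 3 + 1 + 6 = 10 (even)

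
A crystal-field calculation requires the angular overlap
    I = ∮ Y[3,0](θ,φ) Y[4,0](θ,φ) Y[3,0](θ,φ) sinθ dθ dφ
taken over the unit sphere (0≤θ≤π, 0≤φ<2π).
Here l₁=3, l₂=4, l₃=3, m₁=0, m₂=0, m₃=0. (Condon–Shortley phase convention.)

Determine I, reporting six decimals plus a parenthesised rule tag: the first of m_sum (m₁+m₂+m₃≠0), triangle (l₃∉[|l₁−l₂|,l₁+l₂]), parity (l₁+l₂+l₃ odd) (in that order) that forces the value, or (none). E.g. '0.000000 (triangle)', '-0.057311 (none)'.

0.153870 (none)

Checks pass: Σm=0; 10 even; l₃=3∈[1,7].
(2·3+1)(2·4+1)(2·3+1) = 441
Δ: 4! 2! 4! / 11! → 1/34650
sum: t=1:−1/72 t=2:+1/16 t=3:−1/72 = 5/144
3j²(3 4 3; 0 0 0) = Δ·Π!·Σ² = 2/77  (sign -1)
(m-triple is (0,0,0) — same symbol as above.)
combine: 4πI² = 441·2/77·2/77 = 36/121
take √, sign +1: I = 0.15386989
No selection rule forces the value: the integral is nonzero (none).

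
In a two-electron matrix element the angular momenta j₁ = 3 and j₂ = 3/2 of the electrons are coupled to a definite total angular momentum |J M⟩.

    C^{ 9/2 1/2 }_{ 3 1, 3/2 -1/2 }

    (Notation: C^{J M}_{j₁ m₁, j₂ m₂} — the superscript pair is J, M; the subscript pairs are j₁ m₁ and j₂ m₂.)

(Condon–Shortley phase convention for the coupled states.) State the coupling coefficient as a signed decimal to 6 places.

√[10·0!6!3!/10! · 4!2!1!2!5!4!] = √(23040/7)
  +(−1)^0/∏(0,0,2,1,4,2)! = 1/96  (running 1/96)
⟨..|..⟩ = √(23040/7)·(1/96) = +0.597614

+0.597614  (= +√(5/14))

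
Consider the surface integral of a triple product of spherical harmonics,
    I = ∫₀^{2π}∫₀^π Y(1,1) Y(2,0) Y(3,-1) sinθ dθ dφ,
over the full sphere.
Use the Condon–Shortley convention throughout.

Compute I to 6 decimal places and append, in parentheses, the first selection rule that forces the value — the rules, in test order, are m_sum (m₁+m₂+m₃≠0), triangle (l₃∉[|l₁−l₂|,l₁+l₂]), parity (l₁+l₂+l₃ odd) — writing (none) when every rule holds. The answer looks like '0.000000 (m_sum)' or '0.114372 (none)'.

-0.202301 (none)

Checks pass: Σm=0; 6 even; l₃=3∈[1,3].
(2·1+1)(2·2+1)(2·3+1) = 105
Δ: 0! 2! 4! / 7! → 1/105
sum: t=0:+1/4 = 1/4
3j²(1 2 3; 0 0 0) = Δ·Π!·Σ² = 3/35  (sign -1)
sum: t=0:+1/8 = 1/8
3j²(1 2 3; 1 0 -1) = Δ·Π!·Σ² = 2/35  (sign +1)
combine: 4πI² = 105·3/35·2/35 = 18/35
take √, sign -1: I = -0.20230066
No selection rule forces the value: the integral is nonzero (none).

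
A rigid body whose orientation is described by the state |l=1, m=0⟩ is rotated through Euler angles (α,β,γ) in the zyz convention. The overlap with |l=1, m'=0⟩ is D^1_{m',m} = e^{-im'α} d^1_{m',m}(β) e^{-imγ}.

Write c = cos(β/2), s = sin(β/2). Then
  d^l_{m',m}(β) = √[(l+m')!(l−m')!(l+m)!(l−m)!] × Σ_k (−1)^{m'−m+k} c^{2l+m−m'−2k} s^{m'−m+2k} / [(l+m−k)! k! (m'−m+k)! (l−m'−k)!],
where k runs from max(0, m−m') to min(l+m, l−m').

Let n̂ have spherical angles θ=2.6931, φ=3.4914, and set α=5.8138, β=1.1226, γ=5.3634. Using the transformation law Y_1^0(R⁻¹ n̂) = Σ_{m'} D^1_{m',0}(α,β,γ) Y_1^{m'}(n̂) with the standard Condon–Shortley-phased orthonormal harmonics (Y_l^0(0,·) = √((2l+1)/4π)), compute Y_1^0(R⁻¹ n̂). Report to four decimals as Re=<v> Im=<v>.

Need the full column D^1_{m',0} for m'=−1..1 at α=5.8138, β=1.1226, γ=5.3634.
cos(β/2)=0.846564, sin(β/2)=0.532287
d^1_{-1,0}: single k=1 term ⇒ +0.637266;  D = +0.568343-0.288260i
d^1_{0,0}: k∈[0..1] ⇒ +0.716670 -0.283330 = +0.433341;  D = +0.433341+0.000000i
d^1_{1,0}: single k=0 term ⇒ -0.637266;  D = -0.568343-0.288260i
Y_1^{m'}(θ=2.6931,φ=3.4914) and Σ D·Y over m':
  (+0.5683-0.2883i)·(-0.1407+0.0513i)  (+0.4333+0.0000i)·(-0.4403+0.0000i)  (-0.5683-0.2883i)·(+0.1407+0.0513i)
Y_1^0(R⁻¹ n̂) = -0.321165+0.000000i

Re=-0.3212 Im=0.0000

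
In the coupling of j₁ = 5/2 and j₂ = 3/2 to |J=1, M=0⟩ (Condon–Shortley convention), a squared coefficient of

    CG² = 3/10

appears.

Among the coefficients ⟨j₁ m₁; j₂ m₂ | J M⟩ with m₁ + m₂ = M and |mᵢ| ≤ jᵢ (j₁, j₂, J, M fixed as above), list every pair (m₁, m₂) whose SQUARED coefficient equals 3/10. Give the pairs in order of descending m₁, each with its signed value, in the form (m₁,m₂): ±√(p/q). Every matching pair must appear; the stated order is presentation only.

Admissible pairs with m₁+m₂ = M = 0: (-3/2,3/2), (-1/2,1/2), (1/2,-1/2), (3/2,-3/2)
  (m₁,m₂)=(3/2,-3/2): CG² = 1/5, CG = +√(1/5)
  (m₁,m₂)=(1/2,-1/2): CG² = 3/10, CG = −√(3/10)   ← matches the target
  (m₁,m₂)=(-1/2,1/2): CG² = 3/10, CG = +√(3/10)   ← matches the target
  (m₁,m₂)=(-3/2,3/2): CG² = 1/5, CG = −√(1/5)
Pairs with CG² = 3/10: (1/2,-1/2): −√(3/10); (-1/2,1/2): +√(3/10)

(1/2,-1/2): −√(3/10); (-1/2,1/2): +√(3/10)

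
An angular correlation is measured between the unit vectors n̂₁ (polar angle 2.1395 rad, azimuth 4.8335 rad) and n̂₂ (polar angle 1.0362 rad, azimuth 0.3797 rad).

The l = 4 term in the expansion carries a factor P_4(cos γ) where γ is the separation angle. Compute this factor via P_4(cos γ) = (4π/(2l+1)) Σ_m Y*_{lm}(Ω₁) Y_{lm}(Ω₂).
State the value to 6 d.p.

Summing Y*_{l m}(θ₁,φ₁)·Y_{l m}(θ₂,φ₂) over m ∈ [−4, 4]; prefactor 4π/(2·4+1) = 1.396263:
  m=-4: (0.19740 + 0.10388j) × (0.01261 - 0.24228j) = 0.02766 - 0.04651j  (running Σ = 0.02766 - 0.04651j)
  m=-3: (0.14331 - 0.37692j) × (0.17000 - 0.36902j) = -0.11473 - 0.11696j  (running Σ = -0.08707 - 0.16348j)
  m=-2: (-0.23753 - 0.05869j) × (0.14678 - 0.13934j) = -0.04304 + 0.02448j  (running Σ = -0.13011 - 0.13899j)
  m=-1: (0.02515 - 0.20667j) × (-0.22787 + 0.09093j) = 0.01306 + 0.04938j  (running Σ = -0.11705 - 0.08961j)
  m=0: (-0.29162 + 0.00000j) × (-0.25696 + 0.00000j) = 0.07494 + 0.00000j  (running Σ = -0.04212 - 0.08961j)
  m=1: (-0.02515 - 0.20667j) × (0.22787 + 0.09093j) = 0.01306 - 0.04938j  (running Σ = -0.02905 - 0.13899j)
  m=2: (-0.23753 + 0.05869j) × (0.14678 + 0.13934j) = -0.04304 - 0.02448j  (running Σ = -0.07209 - 0.16348j)
  m=3: (-0.14331 - 0.37692j) × (-0.17000 - 0.36902j) = -0.11473 + 0.11696j  (running Σ = -0.18682 - 0.04651j)
  m=4: (0.19740 - 0.10388j) × (0.01261 + 0.24228j) = 0.02766 + 0.04651j  (running Σ = -0.15917 + 0.00000j)
Accumulated sum -0.15917 + 0.00000j; after 4π/(2l+1) scaling, -0.22224 + 0.00000j ⇒ P_4 = -0.222238

-0.222238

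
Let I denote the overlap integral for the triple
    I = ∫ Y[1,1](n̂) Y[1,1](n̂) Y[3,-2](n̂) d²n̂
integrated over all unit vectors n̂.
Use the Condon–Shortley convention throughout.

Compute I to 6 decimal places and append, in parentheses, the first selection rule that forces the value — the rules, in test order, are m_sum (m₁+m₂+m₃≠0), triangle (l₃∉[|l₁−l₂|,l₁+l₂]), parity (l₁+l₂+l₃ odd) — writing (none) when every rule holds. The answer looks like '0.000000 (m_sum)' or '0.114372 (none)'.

triangle: need 0≤l₃≤2, have 3; I=0

0.000000 (triangle)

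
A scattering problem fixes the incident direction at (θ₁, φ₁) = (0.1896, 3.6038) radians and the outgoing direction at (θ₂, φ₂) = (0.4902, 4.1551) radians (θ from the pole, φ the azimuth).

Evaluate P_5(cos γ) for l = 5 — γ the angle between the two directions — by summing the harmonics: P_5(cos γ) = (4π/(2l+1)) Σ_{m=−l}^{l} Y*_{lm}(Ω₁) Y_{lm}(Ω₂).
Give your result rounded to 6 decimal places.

0.293518

Addition theorem: P_5(cos γ) = (4π/11) Σ_m Y*_{lm}(Ω₁) Y_{lm}(Ω₂), m = −5…5:
  m=-5: (+0.000074-0.000081i) × (-0.003733-0.010066i) = -0.000001-0.000000i  (running Σ = -0.000001-0.000000i)
  m=-4: (-0.000499+0.001749i) × (-0.038923+0.050322i) = -0.000069-0.000093i  (running Σ = -0.000070-0.000094i)
  m=-3: (-0.003257-0.017485i) × (+0.215685+0.021874i) = -0.000320-0.003843i  (running Σ = -0.000390-0.003936i)
  m=-2: (+0.067420+0.089356i) × (-0.194926-0.397201i) = +0.022350-0.044197i  (running Σ = +0.021961-0.048133i)
  m=-1: (-0.379925-0.189279i) × (-0.225328+0.361579i) = +0.154047-0.094723i  (running Σ = +0.176008-0.142856i)
  m=0: (+0.699509-0.000000i) × (-0.135930+0.000000i) = -0.095084+0.000000i  (running Σ = +0.080924-0.142856i)
  m=1: (+0.379925-0.189279i) × (+0.225328+0.361579i) = +0.154047+0.094723i  (running Σ = +0.234971-0.048133i)
  m=2: (+0.067420-0.089356i) × (-0.194926+0.397201i) = +0.022350+0.044197i  (running Σ = +0.257322-0.003936i)
  m=3: (+0.003257-0.017485i) × (-0.215685+0.021874i) = -0.000320+0.003843i  (running Σ = +0.257002-0.000094i)
  m=4: (-0.000499-0.001749i) × (-0.038923-0.050322i) = -0.000069+0.000093i  (running Σ = +0.256933-0.000000i)
  m=5: (-0.000074-0.000081i) × (+0.003733-0.010066i) = -0.000001+0.000000i  (running Σ = +0.256932+0.000000i)
Total Σ_m = +0.256932+0.000000i. Multiply by 1.142397: +0.293518+0.000000i. P_5(cos γ) = 0.293518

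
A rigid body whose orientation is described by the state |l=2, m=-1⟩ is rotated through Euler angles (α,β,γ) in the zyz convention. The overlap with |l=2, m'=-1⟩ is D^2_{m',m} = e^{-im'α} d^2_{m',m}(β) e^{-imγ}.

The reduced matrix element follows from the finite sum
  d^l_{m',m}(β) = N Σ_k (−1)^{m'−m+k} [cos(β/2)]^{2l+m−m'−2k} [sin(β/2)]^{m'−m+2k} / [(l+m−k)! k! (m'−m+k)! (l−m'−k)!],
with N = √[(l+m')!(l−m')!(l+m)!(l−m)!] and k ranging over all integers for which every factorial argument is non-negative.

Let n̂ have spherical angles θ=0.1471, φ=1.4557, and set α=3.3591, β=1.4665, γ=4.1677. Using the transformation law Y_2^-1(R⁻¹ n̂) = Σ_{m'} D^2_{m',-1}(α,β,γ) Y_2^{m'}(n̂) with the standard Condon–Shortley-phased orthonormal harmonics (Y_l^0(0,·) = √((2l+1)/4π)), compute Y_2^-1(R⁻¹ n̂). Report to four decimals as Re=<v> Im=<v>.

Re=0.0270 Im=0.0331

Need the full column D^2_{m',-1} for m'=−2..2 at α=3.3591, β=1.4665, γ=4.1677.
cos(β/2)=0.743003, sin(β/2)=0.669288
d^2_{-2,-1}: single k=1 term ⇒ +0.549054;  D = -0.060096-0.545755i
d^2_{-1,-1}: k∈[0..1] ⇒ +0.304763 -0.741871 = -0.437108;  D = -0.140476-0.413920i
d^2_{0,-1}: k∈[0..1] ⇒ -0.672451 +0.545639 = -0.126812;  D = +0.065708+0.108461i
d^2_{1,-1}: k∈[0..1] ⇒ +0.741871 -0.200656 = +0.541215;  D = +0.373716+0.391473i
d^2_{2,-1}: single k=0 term ⇒ -0.445512;  D = +0.369923+0.248270i
Y_2^{m'}(θ=0.1471,φ=1.4557) and Σ D·Y over m':
  (-0.0601-0.5458i)·(-0.0081-0.0019i)  (-0.1405-0.4139i)·(+0.0129-0.1113i)  (+0.0657+0.1085i)·(+0.6105+0.0000i)  (+0.3737+0.3915i)·(-0.0129-0.1113i)  (+0.3699+0.2483i)·(-0.0081+0.0019i)
Y_2^-1(R⁻¹ n̂) = +0.026993+0.033116i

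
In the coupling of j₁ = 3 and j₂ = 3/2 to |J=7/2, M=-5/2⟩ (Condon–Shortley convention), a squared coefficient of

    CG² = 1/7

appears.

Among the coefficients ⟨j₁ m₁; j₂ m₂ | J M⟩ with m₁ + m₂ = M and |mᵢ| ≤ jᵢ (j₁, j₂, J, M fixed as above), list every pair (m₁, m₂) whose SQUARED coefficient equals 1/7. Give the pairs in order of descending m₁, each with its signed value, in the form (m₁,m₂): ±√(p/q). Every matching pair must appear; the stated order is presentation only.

Admissible pairs with m₁+m₂ = M = -5/2: (-3,1/2), (-2,-1/2), (-1,-3/2)
  (m₁,m₂)=(-1,-3/2): CG² = 10/21, CG = +√(10/21)
  (m₁,m₂)=(-2,-1/2): CG² = 1/7, CG = −√(1/7)   ← matches the target
  (m₁,m₂)=(-3,1/2): CG² = 8/21, CG = −√(8/21)
Pairs with CG² = 1/7: (-2,-1/2): −√(1/7)

(-2,-1/2): −√(1/7)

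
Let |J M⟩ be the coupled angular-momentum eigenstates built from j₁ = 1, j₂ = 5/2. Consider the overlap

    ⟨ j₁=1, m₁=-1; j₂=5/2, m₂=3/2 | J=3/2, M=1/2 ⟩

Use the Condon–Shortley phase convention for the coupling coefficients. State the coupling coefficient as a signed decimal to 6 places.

+0.632456

triangle: 2!·0!·3!/6! = 12/720
(j±m)!: 0!·2!·4!·1!·2!·1! = 96
prefactor² = (2J+1)·Δ·N² = 32/5
  k=2: +1/(2!·0!·0!·2!·0!·1!) = 1/4
Σ = 1/4  ⇒  CG² = 32/5·(1/4)² = 2/5
CG = +√(2/5) = +0.632456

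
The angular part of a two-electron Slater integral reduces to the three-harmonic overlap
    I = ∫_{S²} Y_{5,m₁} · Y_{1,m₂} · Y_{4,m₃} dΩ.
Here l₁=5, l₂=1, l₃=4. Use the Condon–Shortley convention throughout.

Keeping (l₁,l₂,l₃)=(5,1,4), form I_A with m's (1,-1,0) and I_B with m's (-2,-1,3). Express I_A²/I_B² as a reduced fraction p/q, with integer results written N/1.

5/1

Shared (l₁,l₂,l₃)=(5,1,4): N and (l;000)² cancel in I_A²/I_B².
A: Δ = 2!·8!·0!/11! = 1/495; Racah Σ t=0..0: t=0:+1/1152 = 1/1152; ⇒ 3j(5 1 4; 1 -1 0)² = 1/33, sgn +1
B: Δ = 2!·8!·0!/11! = 1/495; Racah Σ t=0..0: t=0:+1/10080 = 1/10080; ⇒ 3j(5 1 4; -2 -1 3)² = 1/165, sgn -1
I_A²/I_B² = (1/33)/(1/165) = 5/1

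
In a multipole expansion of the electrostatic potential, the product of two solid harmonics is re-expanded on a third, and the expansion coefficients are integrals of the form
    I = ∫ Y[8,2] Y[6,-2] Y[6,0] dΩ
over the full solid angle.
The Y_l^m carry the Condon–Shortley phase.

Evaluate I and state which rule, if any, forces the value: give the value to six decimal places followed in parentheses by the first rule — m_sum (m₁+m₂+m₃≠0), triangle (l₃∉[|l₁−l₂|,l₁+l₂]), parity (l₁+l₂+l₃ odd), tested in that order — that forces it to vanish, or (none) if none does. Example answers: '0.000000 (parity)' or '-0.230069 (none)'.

-0.019845 (none)

Checks pass: Σm=0; 20 even; l₃=6∈[2,14].
(2·8+1)(2·6+1)(2·6+1) = 2873
Δ: 8! 8! 4! / 21! → 1/1309458150
sum: t=2:+1/49766400 t=3:−1/3110400 t=4:+1/1327104 t=5:−1/3110400 t=6:+1/49766400 = 1/6635520
3j²(8 6 6; 0 0 0) = Δ·Π!·Σ² = 350/46189  (sign +1)
sum: t=0:+1/1393459200 t=1:−1/21772800 t=2:+1/3317760 t=3:−1/3110400 t=4:+1/19906560 = -1/66355200
3j²(8 6 6; 2 -2 0) = Δ·Π!·Σ² = 21/92378  (sign -1)
combine: 4πI² = 2873·350/46189·21/92378 = 3675/742577
take √, sign -1: I = -0.01984509
No selection rule forces the value: the integral is nonzero (none).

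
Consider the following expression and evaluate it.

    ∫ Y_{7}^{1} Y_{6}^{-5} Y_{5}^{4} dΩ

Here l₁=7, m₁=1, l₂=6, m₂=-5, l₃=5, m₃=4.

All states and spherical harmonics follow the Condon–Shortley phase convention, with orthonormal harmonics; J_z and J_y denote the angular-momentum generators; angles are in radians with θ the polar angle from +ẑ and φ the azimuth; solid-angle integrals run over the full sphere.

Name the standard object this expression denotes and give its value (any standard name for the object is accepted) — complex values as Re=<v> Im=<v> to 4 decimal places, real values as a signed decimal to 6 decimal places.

Gaunt coefficient, -0.122102

This is a Gaunt coefficient — the integral of a triple product of spherical harmonics over the sphere.
Checks pass: Σm=0; 18 even; l₃=5∈[1,13].
(2·7+1)(2·6+1)(2·5+1) = 2145
Δ: 8! 6! 4! / 19! → 1/174594420
sum: t=2:+1/4147200 t=3:−1/207360 t=4:+1/82944 t=5:−1/207360 t=6:+1/4147200 = 1/345600
3j²(7 6 5; 0 0 0) = Δ·Π!·Σ² = 420/46189  (sign -1)
sum: t=0:+1/174182400 t=1:−1/14515200 = -11/174182400
3j²(7 6 5; 1 -5 4) = Δ·Π!·Σ² = 121/12597  (sign +1)
combine: 4πI² = 2145·420/46189·121/12597 = 254100/1356277
take √, sign -1: I = -0.12210212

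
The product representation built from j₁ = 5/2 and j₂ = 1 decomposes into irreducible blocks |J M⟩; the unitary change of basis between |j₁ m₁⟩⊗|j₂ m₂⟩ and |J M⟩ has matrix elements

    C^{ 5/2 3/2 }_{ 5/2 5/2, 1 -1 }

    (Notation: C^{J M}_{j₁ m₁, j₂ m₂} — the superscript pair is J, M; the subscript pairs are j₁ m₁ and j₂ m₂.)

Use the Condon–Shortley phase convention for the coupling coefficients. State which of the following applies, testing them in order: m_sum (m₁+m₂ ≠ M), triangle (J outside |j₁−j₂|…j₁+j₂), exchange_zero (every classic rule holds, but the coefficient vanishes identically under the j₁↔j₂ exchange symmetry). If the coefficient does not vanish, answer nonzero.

m-sum: m₁+m₂ = 5/2+(-1) = 3/2, M = 3/2  ✓
triangle: |j₁−j₂| = 3/2 ≤ J = 5/2 ≤ j₁+j₂ = 7/2  ✓
exchange: j₁≠j₂ or m₁≠m₂ — the exchange symmetry imposes no constraint here
value check: CG = +√(2/7) = +0.534522 ≠ 0

nonzero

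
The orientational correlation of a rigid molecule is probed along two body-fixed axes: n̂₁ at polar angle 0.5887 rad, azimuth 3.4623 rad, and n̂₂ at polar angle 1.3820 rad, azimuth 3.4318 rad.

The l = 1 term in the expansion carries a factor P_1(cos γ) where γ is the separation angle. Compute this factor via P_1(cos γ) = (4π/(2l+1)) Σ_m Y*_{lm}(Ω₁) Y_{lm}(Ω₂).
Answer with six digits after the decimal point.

0.701244

Summing Y*_{l m}(θ₁,φ₁)·Y_{l m}(θ₂,φ₂) over m ∈ [−1, 1]; prefactor 4π/(2·1+1) = 4.188790:
  [-1]  conj(Y_{1,-1})(Ω₁) = (-0.182064, -0.060477) ; Y_{1,-1}(Ω₂) = (-0.325165, 0.097107) ; Δ = (0.065074, 0.001985)
  [+0]  conj(Y_{1,0})(Ω₁) = (0.406353, -0.000000) ; Y_{1,0}(Ω₂) = (0.091699, 0.000000) ; Δ = (0.037262, 0.000000)
  [+1]  conj(Y_{1,1})(Ω₁) = (0.182064, -0.060477) ; Y_{1,1}(Ω₂) = (0.325165, 0.097107) ; Δ = (0.065074, -0.001985)
Total Σ_m = (0.167410, 0.000000). Multiply by 4.188790: (0.701244, 0.000000). P_1(cos γ) = 0.701244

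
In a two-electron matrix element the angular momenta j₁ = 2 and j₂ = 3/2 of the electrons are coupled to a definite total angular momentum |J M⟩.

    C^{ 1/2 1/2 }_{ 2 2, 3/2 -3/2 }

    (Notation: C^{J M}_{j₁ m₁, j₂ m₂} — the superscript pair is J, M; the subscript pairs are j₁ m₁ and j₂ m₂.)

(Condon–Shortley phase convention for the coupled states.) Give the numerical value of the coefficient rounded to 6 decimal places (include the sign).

j₁+j₂−J=3  J+j₁−j₂=1  J−j₁+j₂=0  j₁+j₂+J+1=5
(j₁±m₁, j₂±m₂, J±M) = (4,0,0,3,1,0)
P² = 72/5
sum k=0..0:
  [0] +1/6 = 1/6
S = 1/6
C² = P²·S² = 2/5 ; C = +0.632456

+√(2/5) ≈ +0.632456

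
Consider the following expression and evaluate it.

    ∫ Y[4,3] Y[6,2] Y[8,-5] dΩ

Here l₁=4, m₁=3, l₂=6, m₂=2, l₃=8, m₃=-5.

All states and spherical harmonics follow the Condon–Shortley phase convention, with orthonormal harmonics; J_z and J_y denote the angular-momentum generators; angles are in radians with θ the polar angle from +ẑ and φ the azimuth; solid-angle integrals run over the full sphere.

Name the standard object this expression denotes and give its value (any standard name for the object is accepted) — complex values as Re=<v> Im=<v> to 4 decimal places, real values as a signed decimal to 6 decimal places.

Gaunt coefficient, +0.021109

This is a Gaunt coefficient — the integral of a triple product of spherical harmonics over the sphere.
Rules hold: Σm=0, L=18 even, 2≤8≤10.
N = 9·13·17 = 1989
Δ = 2!·6!·10!/19! = 1/23279256
Racah Σ t=0..2: t=0:+1/1658880 t=1:−1/518400 t=2:+1/1658880 = -1/1382400
⇒ 3j(4 6 8; 0 0 0)² = 504/46189, sgn -1
Racah Σ t=0..1: t=0:+1/19353600 t=1:−1/21772800 = 1/174182400
⇒ 3j(4 6 8; 3 2 -5)² = 1/3876, sgn -1
4πI² = N·(3j₀)²·(3jₘ)² = 378/67507
I = +1·√(0.00559942/4π) = 0.02110895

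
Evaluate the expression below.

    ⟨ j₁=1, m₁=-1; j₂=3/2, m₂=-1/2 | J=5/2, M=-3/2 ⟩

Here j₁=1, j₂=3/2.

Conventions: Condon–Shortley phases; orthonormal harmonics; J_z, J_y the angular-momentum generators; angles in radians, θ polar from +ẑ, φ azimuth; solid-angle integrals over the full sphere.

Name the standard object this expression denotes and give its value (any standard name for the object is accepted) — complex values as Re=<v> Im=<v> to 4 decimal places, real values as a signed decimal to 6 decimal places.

Clebsch–Gordan coefficient, +√(3/5) ≈ +0.774597

This is a Clebsch–Gordan (vector-coupling) coefficient.
j₁+j₂−J=0  J+j₁−j₂=2  J−j₁+j₂=3  j₁+j₂+J+1=6
(j₁±m₁, j₂±m₂, J±M) = (0,2,1,2,1,4)
P² = 48/5
sum k=0..0:
  [0] +1/4 = 1/4
S = 1/4
C² = P²·S² = 3/5 ; C = +0.774597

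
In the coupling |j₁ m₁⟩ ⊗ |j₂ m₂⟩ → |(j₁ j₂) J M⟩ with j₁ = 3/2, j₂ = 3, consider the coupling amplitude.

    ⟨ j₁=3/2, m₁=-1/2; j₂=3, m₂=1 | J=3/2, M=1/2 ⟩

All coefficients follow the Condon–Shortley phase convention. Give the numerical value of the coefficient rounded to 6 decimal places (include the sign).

+√(12/35) ≈ +0.585540

triangle: 3!*0!*3!/7! = 36/5040
(j±m)!: 1!*2!*4!*2!*2!*1! = 192
prefactor² = (2J+1)*Δ*N² = 192/35
  k=2: +1/(2!*1!*0!*2!*0!*1!) = 1/4
Σ = 1/4  ⇒  CG² = 192/35*(1/4)² = 12/35
CG = +√(12/35) = +0.585540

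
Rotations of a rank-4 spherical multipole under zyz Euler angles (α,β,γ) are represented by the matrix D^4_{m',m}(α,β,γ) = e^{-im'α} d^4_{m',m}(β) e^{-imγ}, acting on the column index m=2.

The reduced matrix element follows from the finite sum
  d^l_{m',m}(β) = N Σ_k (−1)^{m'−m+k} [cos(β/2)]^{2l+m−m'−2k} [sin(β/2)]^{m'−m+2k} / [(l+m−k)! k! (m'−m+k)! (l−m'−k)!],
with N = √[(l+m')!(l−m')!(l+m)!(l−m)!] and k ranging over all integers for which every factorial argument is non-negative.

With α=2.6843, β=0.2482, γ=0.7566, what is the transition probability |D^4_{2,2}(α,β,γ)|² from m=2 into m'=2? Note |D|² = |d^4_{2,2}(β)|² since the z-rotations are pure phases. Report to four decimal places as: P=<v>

P=0.5898

First d^4_{2,2}(β=0.2482), then the phase factors e^{-i(2)α} and e^{-i(2)γ}:
c=cos(0.248200/2)=0.992309, s=sin(0.248200/2)=0.123782; N=√[720·2·720·2]=1440.000000
k∈{0,1,2} keeps every argument non-negative
  k=0: (−1)^0·1440.0000/(1440)·0.9923^8·0.1238^0 = +0.940107
  k=1: (−1)^1·1440.0000/(120)·0.9923^6·0.1238^2 = -0.175540
  k=2: (−1)^2·1440.0000/(96)·0.9923^4·0.1238^4 = +0.003414
d^4_{2,2}(0.2482) = +0.940107 -0.175540 +0.003414 = +0.767981
|D^4_{2,2}|² = |d^4_{2,2}(β)|² = (+0.767981)² = 0.589794 (the z-rotation phases have unit modulus)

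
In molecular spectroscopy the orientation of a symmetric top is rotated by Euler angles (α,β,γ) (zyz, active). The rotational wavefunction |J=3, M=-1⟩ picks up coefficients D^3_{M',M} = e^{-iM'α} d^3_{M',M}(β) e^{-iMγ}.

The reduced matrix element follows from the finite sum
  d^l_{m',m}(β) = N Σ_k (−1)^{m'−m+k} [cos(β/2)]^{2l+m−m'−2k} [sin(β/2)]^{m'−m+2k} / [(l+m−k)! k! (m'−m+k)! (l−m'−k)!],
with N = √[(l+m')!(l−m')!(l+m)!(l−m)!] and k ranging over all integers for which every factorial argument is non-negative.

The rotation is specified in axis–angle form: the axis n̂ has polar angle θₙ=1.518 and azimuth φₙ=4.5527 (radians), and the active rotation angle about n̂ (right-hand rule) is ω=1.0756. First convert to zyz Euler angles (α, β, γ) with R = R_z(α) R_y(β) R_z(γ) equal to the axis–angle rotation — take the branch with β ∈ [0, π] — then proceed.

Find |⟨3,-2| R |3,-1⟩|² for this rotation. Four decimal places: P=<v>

P=0.0487

Axis–angle → zyz. n̂ = (sinθₙcosφₙ, sinθₙsinφₙ, cosθₙ) = (-0.158790, -0.985901, +0.052772), ω = 1.0756.
R = I cosω + sinω [n̂]ₓ + (1−cosω) n̂n̂ᵀ gives
  R = [+0.488437, +0.035725, -0.871868; +0.128590, +0.985306, +0.112411; +0.863073, -0.167019, +0.476666]
β = atan2(√(R₁₃²+R₂₃²), R₃₃) = 1.073938; α = atan2(R₂₃, R₁₃) mod 2π = 3.013369; γ = atan2(R₃₂, −R₃₁) mod 2π = 3.332747
D^3_{-2,-1}(3.0134,1.0739,3.3327) = e^{-i·-2·3.0134}·d^3_{-2,-1}(1.0739)·e^{-i·-1·3.3327}. Compute d first:
Half-angle: c=0.859263, s=0.511534. N=√(1·120·2·24)=75.894664
The bounds max(0,m−m')=1 and min(l+m,l−m')=2 give 2 terms
  k=1: (−1)^0·75.8947/(24)·0.8593^5·0.5115^1 = +0.757714
  k=2: (−1)^1·75.8947/(12)·0.8593^3·0.5115^3 = -0.537071
d^3_{-2,-1}(1.0739) = +0.757714 -0.537071 = +0.220642
|D^3_{-2,-1}|² = |d^3_{-2,-1}(β)|² = (+0.220642)² = 0.048683 (the z-rotation phases have unit modulus)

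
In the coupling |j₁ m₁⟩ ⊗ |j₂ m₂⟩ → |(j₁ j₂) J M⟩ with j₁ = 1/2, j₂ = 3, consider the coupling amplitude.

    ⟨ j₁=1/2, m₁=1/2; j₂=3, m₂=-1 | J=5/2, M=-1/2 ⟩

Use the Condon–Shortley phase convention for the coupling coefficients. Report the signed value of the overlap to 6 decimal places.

+0.755929  (= +√(4/7))

triangle: 1!*0!*5!/7! = 120/5040
(j±m)!: 1!*0!*2!*4!*2!*3! = 576
prefactor² = (2J+1)*Δ*N² = 576/7
  k=0: +1/(0!*1!*0!*2!*0!*3!) = 1/12
Σ = 1/12  ⇒  CG² = 576/7*(1/12)² = 4/7
CG = +√(4/7) = +0.755929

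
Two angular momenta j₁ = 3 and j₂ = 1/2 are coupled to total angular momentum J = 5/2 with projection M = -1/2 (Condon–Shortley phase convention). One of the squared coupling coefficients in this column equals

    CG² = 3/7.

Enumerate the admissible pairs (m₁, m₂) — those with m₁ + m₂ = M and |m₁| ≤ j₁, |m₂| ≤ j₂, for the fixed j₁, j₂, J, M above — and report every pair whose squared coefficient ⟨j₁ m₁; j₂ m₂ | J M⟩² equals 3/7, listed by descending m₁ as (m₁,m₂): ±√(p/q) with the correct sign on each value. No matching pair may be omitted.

(0,-1/2): +√(3/7)

Admissible pairs with m₁+m₂ = M = -1/2: (-1,1/2), (0,-1/2)
  (m₁,m₂)=(0,-1/2): CG² = 3/7, CG = +√(3/7)   ← matches the target
  (m₁,m₂)=(-1,1/2): CG² = 4/7, CG = −√(4/7)
Pairs with CG² = 3/7: (0,-1/2): +√(3/7)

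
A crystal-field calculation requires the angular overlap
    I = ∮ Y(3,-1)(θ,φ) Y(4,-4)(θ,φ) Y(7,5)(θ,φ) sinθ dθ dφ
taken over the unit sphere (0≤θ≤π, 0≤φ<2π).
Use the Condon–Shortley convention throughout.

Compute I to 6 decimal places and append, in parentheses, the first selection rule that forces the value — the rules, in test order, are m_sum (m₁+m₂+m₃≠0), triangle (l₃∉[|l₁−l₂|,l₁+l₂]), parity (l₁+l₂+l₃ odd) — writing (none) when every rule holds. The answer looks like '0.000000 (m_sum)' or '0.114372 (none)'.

-0.149912 (none)

m-sum 0 ✓  L=14 even ✓  1≤7≤7 ✓
Π(2lᵢ+1) = 7×9×15 = 945
triangle coeff Δ(3,4,7) = 1/45045
Σ_t [0,0]: t=0:+1/20736 = 1/20736
(3j)²=35/1287 [(3 4 7; 0 0 0)], sign=-1
Σ_t [0,0]: t=0:+1/1935360 = 1/1935360
(3j)²=1/91 [(3 4 7; -1 -4 5)], sign=+1
⇒ 4πI² = 525/1859
I = (-1)√(525/1859/(4π)) = -0.14991153
No selection rule forces the value: the integral is nonzero (none).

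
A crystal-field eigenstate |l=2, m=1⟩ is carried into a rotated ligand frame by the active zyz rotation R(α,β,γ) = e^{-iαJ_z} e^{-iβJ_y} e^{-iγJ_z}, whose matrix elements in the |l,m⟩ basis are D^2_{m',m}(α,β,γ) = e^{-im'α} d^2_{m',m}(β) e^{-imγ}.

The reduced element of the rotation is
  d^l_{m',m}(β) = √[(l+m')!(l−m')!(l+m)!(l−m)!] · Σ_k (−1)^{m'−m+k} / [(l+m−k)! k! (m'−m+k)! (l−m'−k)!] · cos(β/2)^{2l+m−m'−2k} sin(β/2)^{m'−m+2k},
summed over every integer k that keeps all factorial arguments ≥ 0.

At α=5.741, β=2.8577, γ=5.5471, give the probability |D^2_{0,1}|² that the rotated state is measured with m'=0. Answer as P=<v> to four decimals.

P=0.1084

First d^2_{0,1}(β=2.8577), then the phase factors e^{-i(0)α} and e^{-i(1)γ}:
With c≡cos(β/2)=0.141470 and s≡sin(β/2)=0.989943, N=[2·2·6·1]^{1/2}=4.898979
k: max(0,(1)−(0))=1 … min(2+(1),2−(0))=2
  k=1: (−1)^0·4.8990/(2)·0.1415^3·0.9899^1 = +0.006866
  k=2: (−1)^1·4.8990/(2)·0.1415^1·0.9899^3 = -0.336179
d^2_{0,1}(2.8577) = +0.006866 -0.336179 = -0.329313
|D^2_{0,1}|² = |d^2_{0,1}(β)|² = (-0.329313)² = 0.108447 (the z-rotation phases have unit modulus)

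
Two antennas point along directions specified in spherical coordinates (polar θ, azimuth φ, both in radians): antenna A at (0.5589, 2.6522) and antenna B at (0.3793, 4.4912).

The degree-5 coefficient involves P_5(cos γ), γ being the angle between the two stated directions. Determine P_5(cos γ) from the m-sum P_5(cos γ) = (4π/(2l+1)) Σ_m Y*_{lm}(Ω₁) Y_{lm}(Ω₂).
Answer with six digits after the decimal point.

-0.407416

Summing Y*_{l m}(θ₁,φ₁)·Y_{l m}(θ₂,φ₂) over m ∈ [−5, 5]; prefactor 4π/(2·5+1) = 1.142397:
  [-5]  conj(Y_{5,-5})(Ω₁) = +0.014948+0.012454i ; Y_{5,-5}(Ω₂) = -0.002887+0.001448i ; Δ = -0.000061-0.000014i
  [-4]  conj(Y_{5,-4})(Ω₁) = -0.037108-0.091109i ; Y_{5,-4}(Ω₂) = +0.016234+0.019829i ; Δ = +0.001204-0.002215i
  [-3]  conj(Y_{5,-3})(Ω₁) = -0.028898+0.280616i ; Y_{5,-3}(Ω₂) = +0.073187-0.093609i ; Δ = +0.024153+0.023242i
  [-2]  conj(Y_{5,-2})(Ω₁) = +0.260731-0.387721i ; Y_{5,-2}(Ω₂) = -0.309894-0.146793i ; Δ = -0.137714+0.081879i
  [-1]  conj(Y_{5,-1})(Ω₁) = -0.267930+0.142702i ; Y_{5,-1}(Ω₂) = -0.118534+0.527127i ; Δ = -0.043463-0.158148i
  [+0]  conj(Y_{5,0})(Ω₁) = -0.274158-0.000000i ; Y_{5,0}(Ω₂) = +0.163671+0.000000i ; Δ = -0.044872-0.000000i
  [+1]  conj(Y_{5,1})(Ω₁) = +0.267930+0.142702i ; Y_{5,1}(Ω₂) = +0.118534+0.527127i ; Δ = -0.043463+0.158148i
  [+2]  conj(Y_{5,2})(Ω₁) = +0.260731+0.387721i ; Y_{5,2}(Ω₂) = -0.309894+0.146793i ; Δ = -0.137714-0.081879i
  [+3]  conj(Y_{5,3})(Ω₁) = +0.028898+0.280616i ; Y_{5,3}(Ω₂) = -0.073187-0.093609i ; Δ = +0.024153-0.023242i
  [+4]  conj(Y_{5,4})(Ω₁) = -0.037108+0.091109i ; Y_{5,4}(Ω₂) = +0.016234-0.019829i ; Δ = +0.001204+0.002215i
  [+5]  conj(Y_{5,5})(Ω₁) = -0.014948+0.012454i ; Y_{5,5}(Ω₂) = +0.002887+0.001448i ; Δ = -0.000061+0.000014i
Accumulated sum -0.356633-0.000000i; after 4π/(2l+1) scaling, -0.407416-0.000000i ⇒ P_5 = -0.407416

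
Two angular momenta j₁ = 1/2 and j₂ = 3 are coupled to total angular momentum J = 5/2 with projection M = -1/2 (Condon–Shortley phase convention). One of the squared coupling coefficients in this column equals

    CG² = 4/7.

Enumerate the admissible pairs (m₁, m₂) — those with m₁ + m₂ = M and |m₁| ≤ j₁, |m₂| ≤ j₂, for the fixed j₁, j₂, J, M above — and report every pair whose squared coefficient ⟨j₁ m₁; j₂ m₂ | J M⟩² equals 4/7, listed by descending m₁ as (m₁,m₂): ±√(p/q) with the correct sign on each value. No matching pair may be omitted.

(1/2,-1): +√(4/7)

Admissible pairs with m₁+m₂ = M = -1/2: (-1/2,0), (1/2,-1)
  (m₁,m₂)=(1/2,-1): CG² = 4/7, CG = +√(4/7)   ← matches the target
  (m₁,m₂)=(-1/2,0): CG² = 3/7, CG = −√(3/7)
Pairs with CG² = 4/7: (1/2,-1): +√(4/7)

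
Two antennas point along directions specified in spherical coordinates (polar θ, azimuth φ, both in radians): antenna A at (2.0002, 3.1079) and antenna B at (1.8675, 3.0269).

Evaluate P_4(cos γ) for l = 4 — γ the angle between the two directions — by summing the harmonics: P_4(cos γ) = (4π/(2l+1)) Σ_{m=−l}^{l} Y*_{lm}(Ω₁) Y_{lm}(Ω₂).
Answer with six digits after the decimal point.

0.886597

Summing Y*_{l m}(θ₁,φ₁)·Y_{l m}(θ₂,φ₂) over m ∈ [−4, 4]; prefactor 4π/(2·4+1) = 1.396263:
  m=-4: Y*=(0.299677, -0.040634)  Y=(0.331841, 0.163902)  product (0.106105, 0.035634)
  m=-3: Y*=(0.389675, -0.039522)  Y=(0.301287, 0.107961)  product (0.121671, 0.030162)
  m=-2: Y*=(0.058854, -0.003972)  Y=(-0.119655, -0.027939)  product (-0.007153, -0.001169)
  m=-1: Y*=(-0.319777, 0.010778)  Y=(-0.315584, -0.036355)  product (0.101308, 0.008224)
  m=+0: Y*=(-0.121482, -0.000000)  Y=(0.073134, 0.000000)  product (-0.008884, -0.000000)
  m=+1: Y*=(0.319777, 0.010778)  Y=(0.315584, -0.036355)  product (0.101308, -0.008224)
  m=+2: Y*=(0.058854, 0.003972)  Y=(-0.119655, 0.027939)  product (-0.007153, 0.001169)
  m=+3: Y*=(-0.389675, -0.039522)  Y=(-0.301287, 0.107961)  product (0.121671, -0.030162)
  m=+4: Y*=(0.299677, 0.040634)  Y=(0.331841, -0.163902)  product (0.106105, -0.035634)
Accumulated sum (0.634978, 0.000000); after 4π/(2l+1) scaling, (0.886597, 0.000000) ⇒ P_4 = 0.886597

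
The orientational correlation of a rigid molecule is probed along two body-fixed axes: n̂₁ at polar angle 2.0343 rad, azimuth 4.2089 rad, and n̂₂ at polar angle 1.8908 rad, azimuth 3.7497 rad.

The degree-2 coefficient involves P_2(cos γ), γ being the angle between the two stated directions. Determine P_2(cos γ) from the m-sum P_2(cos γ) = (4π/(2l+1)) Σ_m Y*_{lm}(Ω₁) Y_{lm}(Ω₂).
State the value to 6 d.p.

Term-by-term m-sum for l=2 (normalisation 4π/5 = 2.513274):
  m=-2: (-0.165169, 0.261227) × (0.120843, -0.326399) = (0.065305, 0.085478)  (running Σ = (0.065305, 0.085478))
  m=-1: (0.149065, 0.270613) × (0.189329, -0.131793) = (0.063887, 0.031589)  (running Σ = (0.129192, 0.117068))
  m=0: (-0.126266, -0.000000) × (-0.221763, 0.000000) = (0.028001, 0.000000)  (running Σ = (0.157193, 0.117068))
  m=1: (-0.149065, 0.270613) × (-0.189329, -0.131793) = (0.063887, -0.031589)  (running Σ = (0.221080, 0.085478))
  m=2: (-0.165169, -0.261227) × (0.120843, 0.326399) = (0.065305, -0.085478)  (running Σ = (0.286385, 0.000000))
Accumulated sum (0.286385, 0.000000); after 4π/(2l+1) scaling, (0.719764, 0.000000) ⇒ P_2 = 0.719764

0.719764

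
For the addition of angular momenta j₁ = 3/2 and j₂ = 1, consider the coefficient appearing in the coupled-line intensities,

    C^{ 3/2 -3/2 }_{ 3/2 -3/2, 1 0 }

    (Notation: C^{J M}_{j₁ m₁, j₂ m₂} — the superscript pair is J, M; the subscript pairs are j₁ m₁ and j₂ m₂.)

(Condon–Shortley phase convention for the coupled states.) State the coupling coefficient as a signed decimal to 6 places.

triangle: 1!·2!·1!/5! = 2/120
(j±m)!: 0!·3!·1!·1!·0!·3! = 36
prefactor² = (2J+1)·Δ·N² = 12/5
  k=1: −1/(1!·0!·2!·0!·0!·1!) = -1/2
Σ = -1/2  ⇒  CG² = 12/5·(-1/2)² = 3/5
CG = −√(3/5) = -0.774597

-0.774597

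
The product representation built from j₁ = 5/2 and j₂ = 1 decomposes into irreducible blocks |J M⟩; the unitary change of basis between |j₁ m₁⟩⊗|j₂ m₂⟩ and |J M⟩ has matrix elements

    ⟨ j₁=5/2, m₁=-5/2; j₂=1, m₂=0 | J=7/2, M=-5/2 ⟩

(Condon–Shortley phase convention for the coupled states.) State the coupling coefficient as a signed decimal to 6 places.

triangle: 0!·5!·2!/8! = 240/40320
(j±m)!: 0!·5!·1!·1!·1!·6! = 86400
prefactor² = (2J+1)·Δ·N² = 28800/7
  k=0: +1/(0!·0!·5!·1!·0!·1!) = 1/120
Σ = 1/120  ⇒  CG² = 28800/7·(1/120)² = 2/7
CG = +√(2/7) = +0.534522

+0.534522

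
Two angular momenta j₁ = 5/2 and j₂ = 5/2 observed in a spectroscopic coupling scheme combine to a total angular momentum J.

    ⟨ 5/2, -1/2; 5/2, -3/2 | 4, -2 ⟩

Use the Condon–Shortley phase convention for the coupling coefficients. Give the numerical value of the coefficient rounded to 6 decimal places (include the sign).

+0.422577  (= +√(5/28))

√[9·1!4!4!/10! · 2!3!1!4!2!6!] = √(20736/35)
  +(−1)^0/∏(0,1,3,1,1,3)! = 1/36  (running 1/36)
  +(−1)^1/∏(1,0,2,0,2,4)! = -1/96  (running 5/288)
⟨..|..⟩ = √(20736/35)·(5/288) = +0.422577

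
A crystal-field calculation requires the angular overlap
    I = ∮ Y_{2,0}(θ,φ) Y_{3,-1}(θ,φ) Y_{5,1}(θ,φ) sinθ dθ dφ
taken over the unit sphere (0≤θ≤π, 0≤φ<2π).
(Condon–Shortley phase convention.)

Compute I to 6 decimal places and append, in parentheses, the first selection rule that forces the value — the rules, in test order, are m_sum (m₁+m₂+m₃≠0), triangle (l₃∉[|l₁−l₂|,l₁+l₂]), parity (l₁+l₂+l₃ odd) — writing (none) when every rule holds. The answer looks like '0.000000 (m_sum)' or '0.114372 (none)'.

m-sum 0 ✓  L=10 even ✓  1≤5≤5 ✓
Π(2lᵢ+1) = 5×7×11 = 385
triangle coeff Δ(2,3,5) = 1/2310
Σ_t [0,0]: t=0:+1/144 = 1/144
(3j)²=10/231 [(2 3 5; 0 0 0)], sign=-1
Σ_t [0,0]: t=0:+1/192 = 1/192
(3j)²=3/77 [(2 3 5; 0 -1 1)], sign=+1
⇒ 4πI² = 50/77
I = (-1)√(50/77/(4π)) = -0.22731846
No selection rule forces the value: the integral is nonzero (none).

-0.227318 (none)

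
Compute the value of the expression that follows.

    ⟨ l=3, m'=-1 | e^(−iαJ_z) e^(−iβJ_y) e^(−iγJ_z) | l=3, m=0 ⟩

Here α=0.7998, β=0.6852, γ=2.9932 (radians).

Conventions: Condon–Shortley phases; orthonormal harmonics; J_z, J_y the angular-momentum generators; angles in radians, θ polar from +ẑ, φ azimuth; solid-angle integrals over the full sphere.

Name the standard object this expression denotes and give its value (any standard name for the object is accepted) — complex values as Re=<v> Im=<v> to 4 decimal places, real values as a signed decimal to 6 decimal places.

Wigner D-matrix element, Re=0.3815 Im=0.3926

This is a Wigner D-matrix element — the rotation-matrix element ⟨l m'| R(α,β,γ) |l m⟩ in the angular-momentum basis.
First d^3_{-1,0}(β=0.6852), then the phase factors e^{-i(-1)α} and e^{-i(0)γ}:
Half-angle: c=0.941884, s=0.335937. N=√(2·24·6·6)=41.569219
k: max(0,(0)−(-1))=1 … min(3+(0),3−(-1))=3
  k=1: (−1)^0·41.5692/(12)·0.9419^5·0.3359^1 = +0.862654
  k=2: (−1)^1·41.5692/(4)·0.9419^3·0.3359^3 = -0.329214
  k=3: (−1)^2·41.5692/(12)·0.9419^1·0.3359^5 = +0.013960
d^3_{-1,0}(0.6852) = +0.862654 -0.329214 +0.013960 = +0.547400
D = (+0.696850+0.717217i)·(+0.547400)·(+1.000000+0.000000i) = +0.381455+0.392604i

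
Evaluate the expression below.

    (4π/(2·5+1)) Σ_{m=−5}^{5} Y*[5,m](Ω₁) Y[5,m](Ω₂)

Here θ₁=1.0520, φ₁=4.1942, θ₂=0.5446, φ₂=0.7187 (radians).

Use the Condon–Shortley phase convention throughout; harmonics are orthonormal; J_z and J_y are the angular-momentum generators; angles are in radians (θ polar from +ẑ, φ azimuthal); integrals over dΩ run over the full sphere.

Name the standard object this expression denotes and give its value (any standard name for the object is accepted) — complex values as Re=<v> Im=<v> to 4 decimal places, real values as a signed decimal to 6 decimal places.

This sum is the spherical-harmonic addition theorem: it equals the Legendre polynomial P_l(cos γ) of the angle γ between the two directions.
Summing Y*_{l m}(θ₁,φ₁)·Y_{l m}(θ₂,φ₂) over m ∈ [−5, 5]; prefactor 4π/(2·5+1) = 1.142397:
  [-5]  conj(Y_{5,-5})(Ω₁) = -0.119945+0.195351i ; Y_{5,-5}(Ω₂) = -0.015584+0.007564i ; Δ = +0.000391-0.003952i
  [-4]  conj(Y_{5,-4})(Ω₁) = -0.199144-0.362839i ; Y_{5,-4}(Ω₂) = -0.087239-0.023843i ; Δ = +0.008722+0.036402i
  [-3]  conj(Y_{5,-3})(Ω₁) = +0.274711+0.004459i ; Y_{5,-3}(Ω₂) = -0.148407-0.223918i ; Δ = -0.039771-0.062175i
  [-2]  conj(Y_{5,-2})(Ω₁) = +0.084712-0.143127i ; Y_{5,-2}(Ω₂) = +0.061827-0.460734i ; Δ = -0.060706-0.047879i
  [-1]  conj(Y_{5,-1})(Ω₁) = +0.161545+0.283333i ; Y_{5,-1}(Ω₂) = +0.249475-0.218233i ; Δ = +0.102134+0.035430i
  [+0]  conj(Y_{5,0})(Ω₁) = +0.092680-0.000000i ; Y_{5,0}(Ω₂) = -0.249282+0.000000i ; Δ = -0.023103+0.000000i
  [+1]  conj(Y_{5,1})(Ω₁) = -0.161545+0.283333i ; Y_{5,1}(Ω₂) = -0.249475-0.218233i ; Δ = +0.102134-0.035430i
  [+2]  conj(Y_{5,2})(Ω₁) = +0.084712+0.143127i ; Y_{5,2}(Ω₂) = +0.061827+0.460734i ; Δ = -0.060706+0.047879i
  [+3]  conj(Y_{5,3})(Ω₁) = -0.274711+0.004459i ; Y_{5,3}(Ω₂) = +0.148407-0.223918i ; Δ = -0.039771+0.062175i
  [+4]  conj(Y_{5,4})(Ω₁) = -0.199144+0.362839i ; Y_{5,4}(Ω₂) = -0.087239+0.023843i ; Δ = +0.008722-0.036402i
  [+5]  conj(Y_{5,5})(Ω₁) = +0.119945+0.195351i ; Y_{5,5}(Ω₂) = +0.015584+0.007564i ; Δ = +0.000391+0.003952i
Σ over m = -0.001563+0.000000i; ×(4π/11) → -0.001785+0.000000i. Real part: -0.001785

Legendre polynomial (addition theorem), -0.001785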